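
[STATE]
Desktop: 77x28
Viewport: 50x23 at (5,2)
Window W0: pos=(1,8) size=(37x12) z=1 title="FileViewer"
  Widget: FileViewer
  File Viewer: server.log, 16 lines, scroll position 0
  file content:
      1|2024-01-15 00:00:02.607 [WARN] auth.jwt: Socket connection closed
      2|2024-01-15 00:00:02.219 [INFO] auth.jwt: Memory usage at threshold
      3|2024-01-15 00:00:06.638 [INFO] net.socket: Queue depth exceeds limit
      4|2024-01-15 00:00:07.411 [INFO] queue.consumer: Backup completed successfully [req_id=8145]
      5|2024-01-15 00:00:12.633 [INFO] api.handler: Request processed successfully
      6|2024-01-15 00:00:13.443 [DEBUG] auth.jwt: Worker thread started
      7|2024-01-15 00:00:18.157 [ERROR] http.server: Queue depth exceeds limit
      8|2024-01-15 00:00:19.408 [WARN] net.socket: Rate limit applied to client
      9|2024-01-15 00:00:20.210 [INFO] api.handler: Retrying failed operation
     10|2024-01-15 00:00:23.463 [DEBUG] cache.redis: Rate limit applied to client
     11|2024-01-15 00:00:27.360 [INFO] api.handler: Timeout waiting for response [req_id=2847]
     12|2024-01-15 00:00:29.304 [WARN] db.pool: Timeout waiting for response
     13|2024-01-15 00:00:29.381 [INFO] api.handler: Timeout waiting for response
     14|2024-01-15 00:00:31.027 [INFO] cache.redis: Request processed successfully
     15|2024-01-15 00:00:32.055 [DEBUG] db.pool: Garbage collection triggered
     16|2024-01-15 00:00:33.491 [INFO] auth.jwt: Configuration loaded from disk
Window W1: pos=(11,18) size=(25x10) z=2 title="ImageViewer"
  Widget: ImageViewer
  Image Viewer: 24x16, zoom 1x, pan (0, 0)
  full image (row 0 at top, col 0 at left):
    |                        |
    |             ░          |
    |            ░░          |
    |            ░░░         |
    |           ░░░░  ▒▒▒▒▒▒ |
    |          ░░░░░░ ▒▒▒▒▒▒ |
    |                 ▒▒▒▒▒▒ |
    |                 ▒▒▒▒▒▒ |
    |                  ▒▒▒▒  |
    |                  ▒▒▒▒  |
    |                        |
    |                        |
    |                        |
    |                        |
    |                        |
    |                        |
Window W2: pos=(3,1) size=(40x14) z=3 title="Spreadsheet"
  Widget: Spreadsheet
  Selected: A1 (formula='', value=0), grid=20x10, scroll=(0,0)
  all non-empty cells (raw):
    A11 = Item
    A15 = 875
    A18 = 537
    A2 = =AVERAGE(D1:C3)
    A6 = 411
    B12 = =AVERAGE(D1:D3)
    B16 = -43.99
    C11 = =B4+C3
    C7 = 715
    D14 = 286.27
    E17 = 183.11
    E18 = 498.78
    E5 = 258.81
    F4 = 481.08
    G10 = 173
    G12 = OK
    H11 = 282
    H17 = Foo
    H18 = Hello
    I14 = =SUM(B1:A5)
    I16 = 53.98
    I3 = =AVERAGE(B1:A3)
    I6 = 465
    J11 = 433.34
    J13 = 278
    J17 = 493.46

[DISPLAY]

Spreadsheet                          ┃            
─────────────────────────────────────┨            
1:                                   ┃            
      A       B       C       D      ┃            
-------------------------------------┃            
 1      [0]       0       0       0  ┃            
 2        0       0       0       0  ┃            
 3        0       0       0       0  ┃            
 4        0       0       0       0  ┃            
 5        0       0       0       0  ┃            
 6      411       0       0       0  ┃            
 7        0       0     715       0  ┃            
━━━━━━━━━━━━━━━━━━━━━━━━━━━━━━━━━━━━━┛            
4-01-15 00:00:12.633 [INFO] api░┃                 
4-01-15 00:00:13.443 [DEBUG] au░┃                 
4-01-15 00:00:18.157 [ERROR] ht░┃                 
4-01-1┏━━━━━━━━━━━━━━━━━━━━━━━┓▼┃                 
━━━━━━┃ ImageViewer           ┃━┛                 
      ┠───────────────────────┨                   
      ┃                       ┃                   
      ┃             ░         ┃                   
      ┃            ░░         ┃                   
      ┃            ░░░        ┃                   


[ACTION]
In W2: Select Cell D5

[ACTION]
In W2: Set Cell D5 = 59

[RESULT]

Spreadsheet                          ┃            
─────────────────────────────────────┨            
5: 59                                ┃            
      A       B       C       D      ┃            
-------------------------------------┃            
 1        0       0       0       0  ┃            
 2        0       0       0       0  ┃            
 3        0       0       0       0  ┃            
 4        0       0       0       0  ┃            
 5        0       0       0    [59]  ┃            
 6      411       0       0       0  ┃            
 7        0       0     715       0  ┃            
━━━━━━━━━━━━━━━━━━━━━━━━━━━━━━━━━━━━━┛            
4-01-15 00:00:12.633 [INFO] api░┃                 
4-01-15 00:00:13.443 [DEBUG] au░┃                 
4-01-15 00:00:18.157 [ERROR] ht░┃                 
4-01-1┏━━━━━━━━━━━━━━━━━━━━━━━┓▼┃                 
━━━━━━┃ ImageViewer           ┃━┛                 
      ┠───────────────────────┨                   
      ┃                       ┃                   
      ┃             ░         ┃                   
      ┃            ░░         ┃                   
      ┃            ░░░        ┃                   


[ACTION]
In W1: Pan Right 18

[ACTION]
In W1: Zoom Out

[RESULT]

Spreadsheet                          ┃            
─────────────────────────────────────┨            
5: 59                                ┃            
      A       B       C       D      ┃            
-------------------------------------┃            
 1        0       0       0       0  ┃            
 2        0       0       0       0  ┃            
 3        0       0       0       0  ┃            
 4        0       0       0       0  ┃            
 5        0       0       0    [59]  ┃            
 6      411       0       0       0  ┃            
 7        0       0     715       0  ┃            
━━━━━━━━━━━━━━━━━━━━━━━━━━━━━━━━━━━━━┛            
4-01-15 00:00:12.633 [INFO] api░┃                 
4-01-15 00:00:13.443 [DEBUG] au░┃                 
4-01-15 00:00:18.157 [ERROR] ht░┃                 
4-01-1┏━━━━━━━━━━━━━━━━━━━━━━━┓▼┃                 
━━━━━━┃ ImageViewer           ┃━┛                 
      ┠───────────────────────┨                   
      ┃                       ┃                   
      ┃                       ┃                   
      ┃                       ┃                   
      ┃                       ┃                   


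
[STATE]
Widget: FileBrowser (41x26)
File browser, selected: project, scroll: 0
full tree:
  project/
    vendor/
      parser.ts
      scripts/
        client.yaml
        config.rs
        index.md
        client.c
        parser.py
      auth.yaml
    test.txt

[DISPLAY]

> [-] project/                           
    [+] vendor/                          
    test.txt                             
                                         
                                         
                                         
                                         
                                         
                                         
                                         
                                         
                                         
                                         
                                         
                                         
                                         
                                         
                                         
                                         
                                         
                                         
                                         
                                         
                                         
                                         
                                         


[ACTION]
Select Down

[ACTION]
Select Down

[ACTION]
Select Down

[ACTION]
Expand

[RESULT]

  [-] project/                           
    [+] vendor/                          
  > test.txt                             
                                         
                                         
                                         
                                         
                                         
                                         
                                         
                                         
                                         
                                         
                                         
                                         
                                         
                                         
                                         
                                         
                                         
                                         
                                         
                                         
                                         
                                         
                                         


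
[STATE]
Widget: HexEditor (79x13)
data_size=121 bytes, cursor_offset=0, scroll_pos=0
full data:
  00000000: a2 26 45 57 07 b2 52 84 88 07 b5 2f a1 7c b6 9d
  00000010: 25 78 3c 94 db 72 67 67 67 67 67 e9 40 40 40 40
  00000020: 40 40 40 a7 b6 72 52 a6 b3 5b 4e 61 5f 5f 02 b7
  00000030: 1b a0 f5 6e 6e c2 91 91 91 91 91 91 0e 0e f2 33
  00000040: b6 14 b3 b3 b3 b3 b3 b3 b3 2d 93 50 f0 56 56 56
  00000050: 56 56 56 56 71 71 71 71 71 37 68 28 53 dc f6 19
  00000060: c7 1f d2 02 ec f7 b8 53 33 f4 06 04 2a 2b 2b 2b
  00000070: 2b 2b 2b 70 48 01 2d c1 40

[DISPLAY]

00000000  A2 26 45 57 07 b2 52 84  88 07 b5 2f a1 7c b6 9d  |.&EW..R..../.|..| 
00000010  25 78 3c 94 db 72 67 67  67 67 67 e9 40 40 40 40  |%x<..rggggg.@@@@| 
00000020  40 40 40 a7 b6 72 52 a6  b3 5b 4e 61 5f 5f 02 b7  |@@@..rR..[Na__..| 
00000030  1b a0 f5 6e 6e c2 91 91  91 91 91 91 0e 0e f2 33  |...nn..........3| 
00000040  b6 14 b3 b3 b3 b3 b3 b3  b3 2d 93 50 f0 56 56 56  |.........-.P.VVV| 
00000050  56 56 56 56 71 71 71 71  71 37 68 28 53 dc f6 19  |VVVVqqqqq7h(S...| 
00000060  c7 1f d2 02 ec f7 b8 53  33 f4 06 04 2a 2b 2b 2b  |.......S3...*+++| 
00000070  2b 2b 2b 70 48 01 2d c1  40                       |+++pH.-.@       | 
                                                                               
                                                                               
                                                                               
                                                                               
                                                                               


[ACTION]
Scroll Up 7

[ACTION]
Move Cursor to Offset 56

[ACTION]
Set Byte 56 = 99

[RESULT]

00000000  a2 26 45 57 07 b2 52 84  88 07 b5 2f a1 7c b6 9d  |.&EW..R..../.|..| 
00000010  25 78 3c 94 db 72 67 67  67 67 67 e9 40 40 40 40  |%x<..rggggg.@@@@| 
00000020  40 40 40 a7 b6 72 52 a6  b3 5b 4e 61 5f 5f 02 b7  |@@@..rR..[Na__..| 
00000030  1b a0 f5 6e 6e c2 91 91  99 91 91 91 0e 0e f2 33  |...nn..........3| 
00000040  b6 14 b3 b3 b3 b3 b3 b3  b3 2d 93 50 f0 56 56 56  |.........-.P.VVV| 
00000050  56 56 56 56 71 71 71 71  71 37 68 28 53 dc f6 19  |VVVVqqqqq7h(S...| 
00000060  c7 1f d2 02 ec f7 b8 53  33 f4 06 04 2a 2b 2b 2b  |.......S3...*+++| 
00000070  2b 2b 2b 70 48 01 2d c1  40                       |+++pH.-.@       | 
                                                                               
                                                                               
                                                                               
                                                                               
                                                                               


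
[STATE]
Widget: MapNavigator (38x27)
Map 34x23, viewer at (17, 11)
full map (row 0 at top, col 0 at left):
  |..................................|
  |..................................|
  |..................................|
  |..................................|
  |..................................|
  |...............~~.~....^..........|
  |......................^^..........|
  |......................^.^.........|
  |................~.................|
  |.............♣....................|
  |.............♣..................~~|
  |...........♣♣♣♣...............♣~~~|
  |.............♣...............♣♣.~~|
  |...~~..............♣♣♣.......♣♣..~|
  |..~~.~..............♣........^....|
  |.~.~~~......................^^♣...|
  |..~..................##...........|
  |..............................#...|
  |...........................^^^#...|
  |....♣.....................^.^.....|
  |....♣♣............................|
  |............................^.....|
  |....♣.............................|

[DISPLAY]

                                      
                                      
  ..................................  
  ..................................  
  ..................................  
  ..................................  
  ..................................  
  ...............~~.~....^..........  
  ......................^^..........  
  ......................^.^.........  
  ................~.................  
  .............♣....................  
  .............♣..................~~  
  ...........♣♣♣♣..@............♣~~~  
  .............♣...............♣♣.~~  
  ...~~..............♣♣♣.......♣♣..~  
  ..~~.~..............♣........^....  
  .~.~~~......................^^♣...  
  ..~..................##...........  
  ..............................#...  
  ...........................^^^#...  
  ....♣.....................^.^.....  
  ....♣♣............................  
  ............................^.....  
  ....♣.............................  
                                      
                                      


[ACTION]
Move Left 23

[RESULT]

                                      
                                      
                   ...................
                   ...................
                   ...................
                   ...................
                   ...................
                   ...............~~.~
                   ...................
                   ...................
                   ................~..
                   .............♣.....
                   .............♣.....
                   @..........♣♣♣♣....
                   .............♣.....
                   ...~~..............
                   ..~~.~.............
                   .~.~~~.............
                   ..~................
                   ...................
                   ...................
                   ....♣..............
                   ....♣♣.............
                   ...................
                   ....♣..............
                                      
                                      


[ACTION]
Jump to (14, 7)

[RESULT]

                                      
                                      
                                      
                                      
                                      
                                      
     .................................
     .................................
     .................................
     .................................
     .................................
     ...............~~.~....^.........
     ......................^^.........
     ..............@.......^.^........
     ................~................
     .............♣...................
     .............♣..................~
     ...........♣♣♣♣...............♣~~
     .............♣...............♣♣.~
     ...~~..............♣♣♣.......♣♣..
     ..~~.~..............♣........^...
     .~.~~~......................^^♣..
     ..~..................##..........
     ..............................#..
     ...........................^^^#..
     ....♣.....................^.^....
     ....♣♣...........................


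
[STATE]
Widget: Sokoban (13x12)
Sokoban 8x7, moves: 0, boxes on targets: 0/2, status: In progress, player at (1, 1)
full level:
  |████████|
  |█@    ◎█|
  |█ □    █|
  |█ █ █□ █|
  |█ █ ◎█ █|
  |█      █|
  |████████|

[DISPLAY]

████████     
█@    ◎█     
█ □    █     
█ █ █□ █     
█ █ ◎█ █     
█      █     
████████     
Moves: 0  0/2
             
             
             
             


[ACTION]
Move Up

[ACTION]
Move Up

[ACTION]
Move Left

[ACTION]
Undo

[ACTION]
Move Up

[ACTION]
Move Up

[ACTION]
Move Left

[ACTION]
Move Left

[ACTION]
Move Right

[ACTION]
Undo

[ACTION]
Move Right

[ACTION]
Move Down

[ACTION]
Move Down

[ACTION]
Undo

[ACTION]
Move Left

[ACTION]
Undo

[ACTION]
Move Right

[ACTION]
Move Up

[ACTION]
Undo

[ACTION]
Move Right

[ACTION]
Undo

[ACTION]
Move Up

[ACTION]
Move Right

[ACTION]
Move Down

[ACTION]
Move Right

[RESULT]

████████     
█  @  ◎█     
█ □    █     
█ █ █□ █     
█ █ ◎█ █     
█      █     
████████     
Moves: 2  0/2
             
             
             
             


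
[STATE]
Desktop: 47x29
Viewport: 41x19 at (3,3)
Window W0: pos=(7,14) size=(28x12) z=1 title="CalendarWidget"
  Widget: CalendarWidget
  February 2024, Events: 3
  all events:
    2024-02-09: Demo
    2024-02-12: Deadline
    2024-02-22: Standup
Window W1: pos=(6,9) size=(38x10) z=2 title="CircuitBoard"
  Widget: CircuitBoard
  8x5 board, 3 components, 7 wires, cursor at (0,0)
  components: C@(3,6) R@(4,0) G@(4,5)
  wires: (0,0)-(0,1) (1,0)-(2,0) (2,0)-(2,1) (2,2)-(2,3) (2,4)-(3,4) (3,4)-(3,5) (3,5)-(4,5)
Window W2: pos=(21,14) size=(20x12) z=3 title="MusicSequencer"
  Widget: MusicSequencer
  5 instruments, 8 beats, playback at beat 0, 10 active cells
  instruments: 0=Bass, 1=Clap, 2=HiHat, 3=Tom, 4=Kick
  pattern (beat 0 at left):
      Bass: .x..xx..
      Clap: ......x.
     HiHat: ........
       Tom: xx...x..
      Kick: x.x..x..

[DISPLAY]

                                         
                                         
                                         
                                         
                                         
                                         
   ┏━━━━━━━━━━━━━━━━━━━━━━━━━━━━━━━━━━━━┓
   ┃ CircuitBoard                       ┃
   ┠────────────────────────────────────┨
   ┃   0 1 2 3 4 5 6 7                  ┃
   ┃0  [.]─ ·                           ┃
   ┃              ┏━━━━━━━━━━━━━━━━━━┓  ┃
   ┃1   ·         ┃ MusicSequencer   ┃  ┃
   ┃    │         ┠──────────────────┨  ┃
   ┃2   · ─ ·   · ┃      ▼1234567    ┃  ┃
   ┗━━━━━━━━━━━━━━┃  Bass·█··██··    ┃━━┛
    ┃          1  ┃  Clap······█·    ┃   
    ┃ 5  6  7  8  ┃ HiHat········    ┃   
    ┃12* 13 14 15 ┃   Tom██···█··    ┃   


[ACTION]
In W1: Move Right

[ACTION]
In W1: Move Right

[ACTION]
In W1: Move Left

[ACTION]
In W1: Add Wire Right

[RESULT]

                                         
                                         
                                         
                                         
                                         
                                         
   ┏━━━━━━━━━━━━━━━━━━━━━━━━━━━━━━━━━━━━┓
   ┃ CircuitBoard                       ┃
   ┠────────────────────────────────────┨
   ┃   0 1 2 3 4 5 6 7                  ┃
   ┃0   · ─[.]─ ·                       ┃
   ┃              ┏━━━━━━━━━━━━━━━━━━┓  ┃
   ┃1   ·         ┃ MusicSequencer   ┃  ┃
   ┃    │         ┠──────────────────┨  ┃
   ┃2   · ─ ·   · ┃      ▼1234567    ┃  ┃
   ┗━━━━━━━━━━━━━━┃  Bass·█··██··    ┃━━┛
    ┃          1  ┃  Clap······█·    ┃   
    ┃ 5  6  7  8  ┃ HiHat········    ┃   
    ┃12* 13 14 15 ┃   Tom██···█··    ┃   


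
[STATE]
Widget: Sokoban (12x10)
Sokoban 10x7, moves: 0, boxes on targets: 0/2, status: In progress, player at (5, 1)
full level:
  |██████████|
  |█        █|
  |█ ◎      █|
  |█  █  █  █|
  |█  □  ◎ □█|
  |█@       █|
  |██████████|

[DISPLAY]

██████████  
█        █  
█ ◎      █  
█  █  █  █  
█  □  ◎ □█  
█@       █  
██████████  
Moves: 0  0/
            
            


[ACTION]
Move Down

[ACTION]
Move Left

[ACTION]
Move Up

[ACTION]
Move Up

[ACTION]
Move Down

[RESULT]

██████████  
█        █  
█ ◎      █  
█  █  █  █  
█@ □  ◎ □█  
█        █  
██████████  
Moves: 3  0/
            
            


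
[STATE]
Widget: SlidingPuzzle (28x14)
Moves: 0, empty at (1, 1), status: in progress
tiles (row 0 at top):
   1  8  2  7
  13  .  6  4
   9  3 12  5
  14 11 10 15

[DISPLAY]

┌────┬────┬────┬────┐       
│  1 │  8 │  2 │  7 │       
├────┼────┼────┼────┤       
│ 13 │    │  6 │  4 │       
├────┼────┼────┼────┤       
│  9 │  3 │ 12 │  5 │       
├────┼────┼────┼────┤       
│ 14 │ 11 │ 10 │ 15 │       
└────┴────┴────┴────┘       
Moves: 0                    
                            
                            
                            
                            


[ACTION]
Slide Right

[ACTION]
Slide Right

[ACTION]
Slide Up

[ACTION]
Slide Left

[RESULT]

┌────┬────┬────┬────┐       
│  1 │  8 │  2 │  7 │       
├────┼────┼────┼────┤       
│  9 │ 13 │  6 │  4 │       
├────┼────┼────┼────┤       
│  3 │    │ 12 │  5 │       
├────┼────┼────┼────┤       
│ 14 │ 11 │ 10 │ 15 │       
└────┴────┴────┴────┘       
Moves: 3                    
                            
                            
                            
                            


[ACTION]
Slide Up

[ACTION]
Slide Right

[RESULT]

┌────┬────┬────┬────┐       
│  1 │  8 │  2 │  7 │       
├────┼────┼────┼────┤       
│  9 │ 13 │  6 │  4 │       
├────┼────┼────┼────┤       
│  3 │ 11 │ 12 │  5 │       
├────┼────┼────┼────┤       
│    │ 14 │ 10 │ 15 │       
└────┴────┴────┴────┘       
Moves: 5                    
                            
                            
                            
                            


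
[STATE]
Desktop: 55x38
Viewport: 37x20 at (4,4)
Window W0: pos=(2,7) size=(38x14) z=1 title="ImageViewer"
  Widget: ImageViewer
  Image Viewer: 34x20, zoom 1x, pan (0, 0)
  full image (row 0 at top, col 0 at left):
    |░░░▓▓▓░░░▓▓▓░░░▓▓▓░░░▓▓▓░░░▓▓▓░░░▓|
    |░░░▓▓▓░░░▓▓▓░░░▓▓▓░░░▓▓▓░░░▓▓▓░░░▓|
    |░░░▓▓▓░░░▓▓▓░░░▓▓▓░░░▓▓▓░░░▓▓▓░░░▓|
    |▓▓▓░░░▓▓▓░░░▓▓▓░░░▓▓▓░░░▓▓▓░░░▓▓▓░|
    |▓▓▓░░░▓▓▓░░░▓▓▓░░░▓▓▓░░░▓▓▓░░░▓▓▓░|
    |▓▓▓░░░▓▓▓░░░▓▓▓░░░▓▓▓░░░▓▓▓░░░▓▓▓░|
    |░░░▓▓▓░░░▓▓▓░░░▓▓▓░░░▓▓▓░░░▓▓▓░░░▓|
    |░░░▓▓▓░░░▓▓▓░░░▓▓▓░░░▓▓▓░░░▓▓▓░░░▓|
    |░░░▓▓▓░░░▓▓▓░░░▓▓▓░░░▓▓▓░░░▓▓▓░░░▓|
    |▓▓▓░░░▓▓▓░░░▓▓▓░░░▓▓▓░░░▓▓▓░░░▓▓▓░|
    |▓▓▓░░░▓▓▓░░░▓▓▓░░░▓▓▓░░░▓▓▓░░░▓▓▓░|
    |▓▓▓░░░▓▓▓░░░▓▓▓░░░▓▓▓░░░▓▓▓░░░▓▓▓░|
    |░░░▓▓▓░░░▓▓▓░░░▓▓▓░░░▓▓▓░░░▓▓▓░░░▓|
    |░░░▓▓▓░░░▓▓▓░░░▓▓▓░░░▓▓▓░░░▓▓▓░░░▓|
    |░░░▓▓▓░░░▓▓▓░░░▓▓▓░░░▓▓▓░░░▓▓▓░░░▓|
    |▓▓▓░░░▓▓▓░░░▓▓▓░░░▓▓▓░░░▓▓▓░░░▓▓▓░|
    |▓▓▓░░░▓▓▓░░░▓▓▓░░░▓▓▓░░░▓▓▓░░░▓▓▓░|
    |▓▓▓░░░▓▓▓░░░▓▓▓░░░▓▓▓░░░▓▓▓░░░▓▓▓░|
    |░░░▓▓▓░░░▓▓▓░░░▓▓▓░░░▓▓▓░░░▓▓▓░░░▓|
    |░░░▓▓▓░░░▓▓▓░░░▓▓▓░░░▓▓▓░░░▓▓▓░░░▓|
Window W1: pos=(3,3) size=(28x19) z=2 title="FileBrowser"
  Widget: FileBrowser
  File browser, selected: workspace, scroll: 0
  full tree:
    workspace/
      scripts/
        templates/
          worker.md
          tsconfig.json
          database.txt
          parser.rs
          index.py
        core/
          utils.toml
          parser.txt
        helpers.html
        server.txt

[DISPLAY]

 FileBrowser              ┃          
──────────────────────────┨          
> [-] workspace/          ┃          
    [+] scripts/          ┃━━━━━━━━┓ 
                          ┃        ┃ 
                          ┃────────┨ 
                          ┃▓▓░░░▓  ┃ 
                          ┃▓▓░░░▓  ┃ 
                          ┃▓▓░░░▓  ┃ 
                          ┃░░▓▓▓░  ┃ 
                          ┃░░▓▓▓░  ┃ 
                          ┃░░▓▓▓░  ┃ 
                          ┃▓▓░░░▓  ┃ 
                          ┃▓▓░░░▓  ┃ 
                          ┃▓▓░░░▓  ┃ 
                          ┃░░▓▓▓░  ┃ 
                          ┃━━━━━━━━┛ 
━━━━━━━━━━━━━━━━━━━━━━━━━━┛          
                                     
                                     


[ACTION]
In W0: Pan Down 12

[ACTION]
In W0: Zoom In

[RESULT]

 FileBrowser              ┃          
──────────────────────────┨          
> [-] workspace/          ┃          
    [+] scripts/          ┃━━━━━━━━┓ 
                          ┃        ┃ 
                          ┃────────┨ 
                          ┃░░▓▓▓▓▓▓┃ 
                          ┃░░▓▓▓▓▓▓┃ 
                          ┃░░▓▓▓▓▓▓┃ 
                          ┃░░▓▓▓▓▓▓┃ 
                          ┃░░▓▓▓▓▓▓┃ 
                          ┃░░▓▓▓▓▓▓┃ 
                          ┃▓▓░░░░░░┃ 
                          ┃▓▓░░░░░░┃ 
                          ┃▓▓░░░░░░┃ 
                          ┃▓▓░░░░░░┃ 
                          ┃━━━━━━━━┛ 
━━━━━━━━━━━━━━━━━━━━━━━━━━┛          
                                     
                                     


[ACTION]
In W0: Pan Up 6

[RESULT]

 FileBrowser              ┃          
──────────────────────────┨          
> [-] workspace/          ┃          
    [+] scripts/          ┃━━━━━━━━┓ 
                          ┃        ┃ 
                          ┃────────┨ 
                          ┃▓▓░░░░░░┃ 
                          ┃▓▓░░░░░░┃ 
                          ┃▓▓░░░░░░┃ 
                          ┃▓▓░░░░░░┃ 
                          ┃▓▓░░░░░░┃ 
                          ┃▓▓░░░░░░┃ 
                          ┃░░▓▓▓▓▓▓┃ 
                          ┃░░▓▓▓▓▓▓┃ 
                          ┃░░▓▓▓▓▓▓┃ 
                          ┃░░▓▓▓▓▓▓┃ 
                          ┃━━━━━━━━┛ 
━━━━━━━━━━━━━━━━━━━━━━━━━━┛          
                                     
                                     


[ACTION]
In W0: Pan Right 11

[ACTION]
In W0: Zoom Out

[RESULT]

 FileBrowser              ┃          
──────────────────────────┨          
> [-] workspace/          ┃          
    [+] scripts/          ┃━━━━━━━━┓ 
                          ┃        ┃ 
                          ┃────────┨ 
                          ┃        ┃ 
                          ┃        ┃ 
                          ┃        ┃ 
                          ┃        ┃ 
                          ┃        ┃ 
                          ┃        ┃ 
                          ┃        ┃ 
                          ┃        ┃ 
                          ┃        ┃ 
                          ┃        ┃ 
                          ┃━━━━━━━━┛ 
━━━━━━━━━━━━━━━━━━━━━━━━━━┛          
                                     
                                     


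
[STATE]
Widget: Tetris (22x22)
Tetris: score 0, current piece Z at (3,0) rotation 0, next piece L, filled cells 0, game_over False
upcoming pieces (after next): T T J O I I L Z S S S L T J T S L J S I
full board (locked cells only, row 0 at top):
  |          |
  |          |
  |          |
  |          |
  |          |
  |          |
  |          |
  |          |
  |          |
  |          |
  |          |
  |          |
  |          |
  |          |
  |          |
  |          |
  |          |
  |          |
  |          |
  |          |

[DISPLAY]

   ▓▓     │Next:      
    ▓▓    │  ▒        
          │▒▒▒        
          │           
          │           
          │           
          │Score:     
          │0          
          │           
          │           
          │           
          │           
          │           
          │           
          │           
          │           
          │           
          │           
          │           
          │           
          │           
          │           


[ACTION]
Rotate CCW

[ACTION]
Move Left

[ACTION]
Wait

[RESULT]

          │Next:      
   ▓      │  ▒        
  ▓▓      │▒▒▒        
  ▓       │           
          │           
          │           
          │Score:     
          │0          
          │           
          │           
          │           
          │           
          │           
          │           
          │           
          │           
          │           
          │           
          │           
          │           
          │           
          │           


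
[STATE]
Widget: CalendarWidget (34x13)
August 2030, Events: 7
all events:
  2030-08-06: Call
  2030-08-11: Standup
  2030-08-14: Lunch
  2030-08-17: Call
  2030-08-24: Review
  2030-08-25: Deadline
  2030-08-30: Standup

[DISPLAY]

           August 2030            
Mo Tu We Th Fr Sa Su              
          1  2  3  4              
 5  6*  7  8  9 10 11*            
12 13 14* 15 16 17* 18            
19 20 21 22 23 24* 25*            
26 27 28 29 30* 31                
                                  
                                  
                                  
                                  
                                  
                                  


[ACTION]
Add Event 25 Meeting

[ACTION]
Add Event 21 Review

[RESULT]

           August 2030            
Mo Tu We Th Fr Sa Su              
          1  2  3  4              
 5  6*  7  8  9 10 11*            
12 13 14* 15 16 17* 18            
19 20 21* 22 23 24* 25*           
26 27 28 29 30* 31                
                                  
                                  
                                  
                                  
                                  
                                  


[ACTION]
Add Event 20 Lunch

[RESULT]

           August 2030            
Mo Tu We Th Fr Sa Su              
          1  2  3  4              
 5  6*  7  8  9 10 11*            
12 13 14* 15 16 17* 18            
19 20* 21* 22 23 24* 25*          
26 27 28 29 30* 31                
                                  
                                  
                                  
                                  
                                  
                                  


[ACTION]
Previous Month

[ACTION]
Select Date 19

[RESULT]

            July 2030             
Mo Tu We Th Fr Sa Su              
 1  2  3  4  5  6  7              
 8  9 10 11 12 13 14              
15 16 17 18 [19] 20 21            
22 23 24 25 26 27 28              
29 30 31                          
                                  
                                  
                                  
                                  
                                  
                                  


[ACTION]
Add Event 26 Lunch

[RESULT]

            July 2030             
Mo Tu We Th Fr Sa Su              
 1  2  3  4  5  6  7              
 8  9 10 11 12 13 14              
15 16 17 18 [19] 20 21            
22 23 24 25 26* 27 28             
29 30 31                          
                                  
                                  
                                  
                                  
                                  
                                  


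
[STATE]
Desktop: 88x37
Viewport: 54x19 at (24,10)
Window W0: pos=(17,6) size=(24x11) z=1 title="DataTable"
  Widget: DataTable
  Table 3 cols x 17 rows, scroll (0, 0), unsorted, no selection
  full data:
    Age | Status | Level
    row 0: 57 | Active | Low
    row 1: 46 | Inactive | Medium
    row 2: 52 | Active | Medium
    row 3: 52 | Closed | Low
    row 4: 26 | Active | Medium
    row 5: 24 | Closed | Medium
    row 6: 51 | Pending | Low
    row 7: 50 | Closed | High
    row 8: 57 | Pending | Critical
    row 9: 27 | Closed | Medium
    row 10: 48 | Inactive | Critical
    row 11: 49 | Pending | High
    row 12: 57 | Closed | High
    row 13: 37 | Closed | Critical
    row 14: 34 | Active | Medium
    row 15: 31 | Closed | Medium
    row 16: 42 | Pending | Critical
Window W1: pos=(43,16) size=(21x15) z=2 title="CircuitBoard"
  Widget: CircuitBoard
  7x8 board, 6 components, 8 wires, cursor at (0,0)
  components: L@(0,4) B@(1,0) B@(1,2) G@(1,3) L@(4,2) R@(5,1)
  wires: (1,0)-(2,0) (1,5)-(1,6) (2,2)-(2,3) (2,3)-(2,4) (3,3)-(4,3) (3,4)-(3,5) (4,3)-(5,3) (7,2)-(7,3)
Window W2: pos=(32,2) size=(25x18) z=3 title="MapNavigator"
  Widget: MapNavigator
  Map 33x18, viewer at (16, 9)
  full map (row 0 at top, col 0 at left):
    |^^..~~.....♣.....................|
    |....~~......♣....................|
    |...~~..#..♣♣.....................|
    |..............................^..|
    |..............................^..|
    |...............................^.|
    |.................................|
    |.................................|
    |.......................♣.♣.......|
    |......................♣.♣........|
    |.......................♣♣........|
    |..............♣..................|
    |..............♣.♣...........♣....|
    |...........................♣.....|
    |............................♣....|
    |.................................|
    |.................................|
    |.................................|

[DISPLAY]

──────┼─┃.......................┃                     
tive  │L┃..................♣.♣..┃                     
active│M┃...........@.....♣.♣...┃                     
tive  │M┃..................♣♣...┃                     
osed  │L┃.........♣.............┃                     
tive  │M┃.........♣.♣...........┃                     
━━━━━━━━┃......................♣┃━━━━━━┓              
        ┃.......................┃      ┃              
        ┃.......................┃──────┨              
        ┗━━━━━━━━━━━━━━━━━━━━━━━┛5 6   ┃              
                   ┃0  [.]             ┃              
                   ┃                   ┃              
                   ┃1   B       B   G  ┃              
                   ┃    │              ┃              
                   ┃2   ·       · ─ · ─┃              
                   ┃                   ┃              
                   ┃3               ·  ┃              
                   ┃                │  ┃              
                   ┃4           L   ·  ┃              


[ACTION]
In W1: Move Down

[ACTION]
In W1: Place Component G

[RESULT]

──────┼─┃.......................┃                     
tive  │L┃..................♣.♣..┃                     
active│M┃...........@.....♣.♣...┃                     
tive  │M┃..................♣♣...┃                     
osed  │L┃.........♣.............┃                     
tive  │M┃.........♣.♣...........┃                     
━━━━━━━━┃......................♣┃━━━━━━┓              
        ┃.......................┃      ┃              
        ┃.......................┃──────┨              
        ┗━━━━━━━━━━━━━━━━━━━━━━━┛5 6   ┃              
                   ┃0                  ┃              
                   ┃                   ┃              
                   ┃1  [G]      B   G  ┃              
                   ┃    │              ┃              
                   ┃2   ·       · ─ · ─┃              
                   ┃                   ┃              
                   ┃3               ·  ┃              
                   ┃                │  ┃              
                   ┃4           L   ·  ┃              


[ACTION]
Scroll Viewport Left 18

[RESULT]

           ┃───┼────────┼─┃.......................┃   
           ┃57 │Active  │L┃..................♣.♣..┃   
           ┃46 │Inactive│M┃...........@.....♣.♣...┃   
           ┃52 │Active  │M┃..................♣♣...┃   
           ┃52 │Closed  │L┃.........♣.............┃   
           ┃26 │Active  │M┃.........♣.♣...........┃   
           ┗━━━━━━━━━━━━━━┃......................♣┃━━━
                          ┃.......................┃   
                          ┃.......................┃───
                          ┗━━━━━━━━━━━━━━━━━━━━━━━┛5 6
                                     ┃0               
                                     ┃                
                                     ┃1  [G]      B   
                                     ┃    │           
                                     ┃2   ·       · ─ 
                                     ┃                
                                     ┃3               
                                     ┃                
                                     ┃4           L   
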